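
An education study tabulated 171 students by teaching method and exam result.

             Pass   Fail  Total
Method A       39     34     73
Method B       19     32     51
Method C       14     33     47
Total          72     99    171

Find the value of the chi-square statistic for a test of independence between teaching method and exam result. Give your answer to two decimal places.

Grand total N = 171.
Expected counts (row total × column total / N):
  Method A, Pass: 73×72/171 = 30.7368
  Method A, Fail: 73×99/171 = 42.2632
  Method B, Pass: 51×72/171 = 21.4737
  Method B, Fail: 51×99/171 = 29.5263
  Method C, Pass: 47×72/171 = 19.7895
  Method C, Fail: 47×99/171 = 27.2105
Contributions (O − E)²/E:
  (39 − 30.7368)²/30.7368 = 2.2215
  (34 − 42.2632)²/42.2632 = 1.6156
  (19 − 21.4737)²/21.4737 = 0.2850
  (32 − 29.5263)²/29.5263 = 0.2072
  (14 − 19.7895)²/19.7895 = 1.6937
  (33 − 27.2105)²/27.2105 = 1.2318
χ² = 2.2215 + 1.6156 + 0.2850 + 0.2072 + 1.6937 + 1.2318 = 7.25

7.25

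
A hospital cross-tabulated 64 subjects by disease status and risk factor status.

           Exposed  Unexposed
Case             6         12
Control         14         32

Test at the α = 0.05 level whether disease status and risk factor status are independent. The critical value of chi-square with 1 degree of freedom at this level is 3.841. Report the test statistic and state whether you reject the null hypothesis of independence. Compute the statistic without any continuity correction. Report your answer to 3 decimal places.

0.051; fail to reject H₀

Row totals: 18, 46. Column totals: 20, 44. Grand total N = 64.
Expected counts (row total × column total / N):
  Case, Exposed: 18×20/64 = 5.6250
  Case, Unexposed: 18×44/64 = 12.3750
  Control, Exposed: 46×20/64 = 14.3750
  Control, Unexposed: 46×44/64 = 31.6250
Contributions (O − E)²/E:
  (6 − 5.6250)²/5.6250 = 0.0250
  (12 − 12.3750)²/12.3750 = 0.0114
  (14 − 14.3750)²/14.3750 = 0.0098
  (32 − 31.6250)²/31.6250 = 0.0044
χ² = 0.0250 + 0.0114 + 0.0098 + 0.0044 = 0.051
df = (2−1)(2−1) = 1. Since 0.051 < 3.841, fail to reject the null hypothesis of independence at α = 0.05.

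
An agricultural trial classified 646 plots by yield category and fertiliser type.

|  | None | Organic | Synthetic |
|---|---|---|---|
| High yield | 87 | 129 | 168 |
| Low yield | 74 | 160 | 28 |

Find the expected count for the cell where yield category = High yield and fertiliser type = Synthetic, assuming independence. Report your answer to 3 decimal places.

Row total (High yield) = 384; column total (Synthetic) = 196; grand total N = 646.
Expected count = (row total × column total) / N = 384 × 196 / 646 = 116.508.

116.508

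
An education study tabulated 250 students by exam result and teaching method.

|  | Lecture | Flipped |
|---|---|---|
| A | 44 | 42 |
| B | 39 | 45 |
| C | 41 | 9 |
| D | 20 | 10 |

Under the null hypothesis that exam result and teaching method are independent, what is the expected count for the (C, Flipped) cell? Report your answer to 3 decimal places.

Row total (C) = 50; column total (Flipped) = 106; grand total N = 250.
Expected count = (row total × column total) / N = 50 × 106 / 250 = 21.200.

21.200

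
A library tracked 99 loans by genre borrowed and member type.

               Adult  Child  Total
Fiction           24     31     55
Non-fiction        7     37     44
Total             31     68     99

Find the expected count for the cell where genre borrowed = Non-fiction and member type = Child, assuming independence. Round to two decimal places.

30.22

Row total (Non-fiction) = 44; column total (Child) = 68; grand total N = 99.
Expected count = (row total × column total) / N = 44 × 68 / 99 = 30.22.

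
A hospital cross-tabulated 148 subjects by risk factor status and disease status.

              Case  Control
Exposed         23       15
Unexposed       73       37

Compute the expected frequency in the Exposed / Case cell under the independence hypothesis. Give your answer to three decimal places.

Row total (Exposed) = 38; column total (Case) = 96; grand total N = 148.
Expected count = (row total × column total) / N = 38 × 96 / 148 = 24.649.

24.649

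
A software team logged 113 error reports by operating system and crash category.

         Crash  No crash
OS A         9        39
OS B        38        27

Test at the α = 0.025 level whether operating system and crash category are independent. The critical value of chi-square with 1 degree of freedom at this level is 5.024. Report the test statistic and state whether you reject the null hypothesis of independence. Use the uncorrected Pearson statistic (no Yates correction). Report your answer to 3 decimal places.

Row totals: 48, 65. Column totals: 47, 66. Grand total N = 113.
Expected counts (row total × column total / N):
  OS A, Crash: 48×47/113 = 19.9646
  OS A, No crash: 48×66/113 = 28.0354
  OS B, Crash: 65×47/113 = 27.0354
  OS B, No crash: 65×66/113 = 37.9646
Contributions (O − E)²/E:
  (9 − 19.9646)²/19.9646 = 6.0218
  (39 − 28.0354)²/28.0354 = 4.2882
  (38 − 27.0354)²/27.0354 = 4.4469
  (27 − 37.9646)²/37.9646 = 3.1667
χ² = 6.0218 + 4.2882 + 4.4469 + 3.1667 = 17.924
df = (2−1)(2−1) = 1. Since 17.924 > 5.024, reject the null hypothesis of independence at α = 0.025.

17.924; reject H₀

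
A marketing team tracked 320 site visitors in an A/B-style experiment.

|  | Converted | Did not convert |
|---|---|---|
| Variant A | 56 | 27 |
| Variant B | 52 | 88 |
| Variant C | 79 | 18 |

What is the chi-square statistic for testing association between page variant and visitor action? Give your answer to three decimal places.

50.064

Row totals: 83, 140, 97. Column totals: 187, 133. Grand total N = 320.
Expected counts (row total × column total / N):
  Variant A, Converted: 83×187/320 = 48.5031
  Variant A, Did not convert: 83×133/320 = 34.4969
  Variant B, Converted: 140×187/320 = 81.8125
  Variant B, Did not convert: 140×133/320 = 58.1875
  Variant C, Converted: 97×187/320 = 56.6844
  Variant C, Did not convert: 97×133/320 = 40.3156
Contributions (O − E)²/E:
  (56 − 48.5031)²/48.5031 = 1.1588
  (27 − 34.4969)²/34.4969 = 1.6292
  (52 − 81.8125)²/81.8125 = 10.8637
  (88 − 58.1875)²/58.1875 = 15.2745
  (79 − 56.6844)²/56.6844 = 8.7852
  (18 − 40.3156)²/40.3156 = 12.3522
χ² = 1.1588 + 1.6292 + 10.8637 + 15.2745 + 8.7852 + 12.3522 = 50.064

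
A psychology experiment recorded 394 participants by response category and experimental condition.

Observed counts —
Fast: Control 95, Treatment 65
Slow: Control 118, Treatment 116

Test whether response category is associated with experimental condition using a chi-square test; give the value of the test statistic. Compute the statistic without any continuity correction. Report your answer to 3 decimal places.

3.063

Row totals: 160, 234. Column totals: 213, 181. Grand total N = 394.
Expected counts (row total × column total / N):
  Fast, Control: 160×213/394 = 86.4975
  Fast, Treatment: 160×181/394 = 73.5025
  Slow, Control: 234×213/394 = 126.5025
  Slow, Treatment: 234×181/394 = 107.4975
Contributions (O − E)²/E:
  (95 − 86.4975)²/86.4975 = 0.8358
  (65 − 73.5025)²/73.5025 = 0.9835
  (118 − 126.5025)²/126.5025 = 0.5715
  (116 − 107.4975)²/107.4975 = 0.6725
χ² = 0.8358 + 0.9835 + 0.5715 + 0.6725 = 3.063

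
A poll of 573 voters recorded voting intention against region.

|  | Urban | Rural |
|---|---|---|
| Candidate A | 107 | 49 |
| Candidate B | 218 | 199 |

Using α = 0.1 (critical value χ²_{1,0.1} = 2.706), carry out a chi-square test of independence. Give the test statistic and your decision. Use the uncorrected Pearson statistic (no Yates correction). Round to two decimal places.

12.30; reject H₀

Row totals: 156, 417. Column totals: 325, 248. Grand total N = 573.
Expected counts (row total × column total / N):
  Candidate A, Urban: 156×325/573 = 88.482
  Candidate A, Rural: 156×248/573 = 67.518
  Candidate B, Urban: 417×325/573 = 236.518
  Candidate B, Rural: 417×248/573 = 180.482
Contributions (O − E)²/E:
  (107 − 88.482)²/88.482 = 3.8755
  (49 − 67.518)²/67.518 = 5.0789
  (218 − 236.518)²/236.518 = 1.4499
  (199 − 180.482)²/180.482 = 1.9000
χ² = 3.8755 + 5.0789 + 1.4499 + 1.9000 = 12.30
df = (2−1)(2−1) = 1. Since 12.30 > 2.706, reject the null hypothesis of independence at α = 0.1.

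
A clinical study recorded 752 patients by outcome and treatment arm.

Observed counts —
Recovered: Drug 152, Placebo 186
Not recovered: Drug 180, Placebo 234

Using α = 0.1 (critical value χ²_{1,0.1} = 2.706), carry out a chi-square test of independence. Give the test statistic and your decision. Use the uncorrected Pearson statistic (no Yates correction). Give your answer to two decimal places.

Row totals: 338, 414. Column totals: 332, 420. Grand total N = 752.
Expected counts (row total × column total / N):
  Recovered, Drug: 338×332/752 = 149.223
  Recovered, Placebo: 338×420/752 = 188.777
  Not recovered, Drug: 414×332/752 = 182.777
  Not recovered, Placebo: 414×420/752 = 231.223
Contributions (O − E)²/E:
  (152 − 149.223)²/149.223 = 0.0517
  (186 − 188.777)²/188.777 = 0.0409
  (180 − 182.777)²/182.777 = 0.0422
  (234 − 231.223)²/231.223 = 0.0334
χ² = 0.0517 + 0.0409 + 0.0422 + 0.0334 = 0.17
df = (2−1)(2−1) = 1. Since 0.17 < 2.706, fail to reject the null hypothesis of independence at α = 0.1.

0.17; fail to reject H₀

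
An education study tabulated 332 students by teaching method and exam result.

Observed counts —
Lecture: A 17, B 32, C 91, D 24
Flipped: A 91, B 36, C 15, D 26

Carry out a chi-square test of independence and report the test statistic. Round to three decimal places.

105.477

Row totals: 164, 168. Column totals: 108, 68, 106, 50. Grand total N = 332.
Expected counts (row total × column total / N):
  Lecture, A: 164×108/332 = 53.3494
  Lecture, B: 164×68/332 = 33.5904
  Lecture, C: 164×106/332 = 52.3614
  Lecture, D: 164×50/332 = 24.6988
  Flipped, A: 168×108/332 = 54.6506
  Flipped, B: 168×68/332 = 34.4096
  Flipped, C: 168×106/332 = 53.6386
  Flipped, D: 168×50/332 = 25.3012
Contributions (O − E)²/E:
  (17 − 53.3494)²/53.3494 = 24.7665
  (32 − 33.5904)²/33.5904 = 0.0753
  (91 − 52.3614)²/52.3614 = 28.5123
  (24 − 24.6988)²/24.6988 = 0.0198
  (91 − 54.6506)²/54.6506 = 24.1768
  (36 − 34.4096)²/34.4096 = 0.0735
  (15 − 53.6386)²/53.6386 = 27.8333
  (26 − 25.3012)²/25.3012 = 0.0193
χ² = 24.7665 + 0.0753 + 28.5123 + 0.0198 + 24.1768 + 0.0735 + 27.8333 + 0.0193 = 105.477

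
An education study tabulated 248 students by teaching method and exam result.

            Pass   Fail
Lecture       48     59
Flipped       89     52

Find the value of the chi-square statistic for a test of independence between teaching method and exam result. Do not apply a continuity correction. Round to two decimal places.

8.20

Row totals: 107, 141. Column totals: 137, 111. Grand total N = 248.
Expected counts (row total × column total / N):
  Lecture, Pass: 107×137/248 = 59.109
  Lecture, Fail: 107×111/248 = 47.891
  Flipped, Pass: 141×137/248 = 77.891
  Flipped, Fail: 141×111/248 = 63.109
Contributions (O − E)²/E:
  (48 − 59.109)²/59.109 = 2.0878
  (59 − 47.891)²/47.891 = 2.5769
  (89 − 77.891)²/77.891 = 1.5844
  (52 − 63.109)²/63.109 = 1.9555
χ² = 2.0878 + 2.5769 + 1.5844 + 1.9555 = 8.20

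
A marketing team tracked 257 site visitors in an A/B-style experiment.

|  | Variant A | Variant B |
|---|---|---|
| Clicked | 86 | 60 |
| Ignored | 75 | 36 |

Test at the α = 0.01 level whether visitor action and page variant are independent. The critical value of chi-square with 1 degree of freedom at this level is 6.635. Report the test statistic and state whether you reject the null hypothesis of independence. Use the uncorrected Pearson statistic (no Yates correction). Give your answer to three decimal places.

Row totals: 146, 111. Column totals: 161, 96. Grand total N = 257.
Expected counts (row total × column total / N):
  Clicked, Variant A: 146×161/257 = 91.4630
  Clicked, Variant B: 146×96/257 = 54.5370
  Ignored, Variant A: 111×161/257 = 69.5370
  Ignored, Variant B: 111×96/257 = 41.4630
Contributions (O − E)²/E:
  (86 − 91.4630)²/91.4630 = 0.3263
  (60 − 54.5370)²/54.5370 = 0.5472
  (75 − 69.5370)²/69.5370 = 0.4292
  (36 − 41.4630)²/41.4630 = 0.7198
χ² = 0.3263 + 0.5472 + 0.4292 + 0.7198 = 2.023
df = (2−1)(2−1) = 1. Since 2.023 < 6.635, fail to reject the null hypothesis of independence at α = 0.01.

2.023; fail to reject H₀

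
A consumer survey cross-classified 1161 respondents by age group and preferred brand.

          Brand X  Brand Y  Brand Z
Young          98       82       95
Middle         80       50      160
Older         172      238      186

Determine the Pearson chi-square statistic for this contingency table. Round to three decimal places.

Row totals: 275, 290, 596. Column totals: 350, 370, 441. Grand total N = 1161.
Expected counts (row total × column total / N):
  Young, Brand X: 275×350/1161 = 82.9027
  Young, Brand Y: 275×370/1161 = 87.6400
  Young, Brand Z: 275×441/1161 = 104.4574
  Middle, Brand X: 290×350/1161 = 87.4246
  Middle, Brand Y: 290×370/1161 = 92.4203
  Middle, Brand Z: 290×441/1161 = 110.1550
  Older, Brand X: 596×350/1161 = 179.6727
  Older, Brand Y: 596×370/1161 = 189.9397
  Older, Brand Z: 596×441/1161 = 226.3876
Contributions (O − E)²/E:
  (98 − 82.9027)²/82.9027 = 2.7493
  (82 − 87.6400)²/87.6400 = 0.3630
  (95 − 104.4574)²/104.4574 = 0.8563
  (80 − 87.4246)²/87.4246 = 0.6305
  (50 − 92.4203)²/92.4203 = 19.4706
  (160 − 110.1550)²/110.1550 = 22.5548
  (172 − 179.6727)²/179.6727 = 0.3277
  (238 − 189.9397)²/189.9397 = 12.1607
  (186 − 226.3876)²/226.3876 = 7.2052
χ² = 2.7493 + 0.3630 + 0.8563 + 0.6305 + 19.4706 + 22.5548 + 0.3277 + 12.1607 + 7.2052 = 66.318

66.318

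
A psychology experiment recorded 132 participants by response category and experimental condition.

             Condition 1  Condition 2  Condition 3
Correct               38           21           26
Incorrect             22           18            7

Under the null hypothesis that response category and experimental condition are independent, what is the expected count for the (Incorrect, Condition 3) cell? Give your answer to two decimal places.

11.75

Row total (Incorrect) = 47; column total (Condition 3) = 33; grand total N = 132.
Expected count = (row total × column total) / N = 47 × 33 / 132 = 11.75.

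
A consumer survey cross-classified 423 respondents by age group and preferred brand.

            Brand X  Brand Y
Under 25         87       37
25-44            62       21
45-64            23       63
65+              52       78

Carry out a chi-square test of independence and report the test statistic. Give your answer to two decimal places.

62.96

Row totals: 124, 83, 86, 130. Column totals: 224, 199. Grand total N = 423.
Expected counts (row total × column total / N):
  Under 25, Brand X: 124×224/423 = 65.664
  Under 25, Brand Y: 124×199/423 = 58.336
  25-44, Brand X: 83×224/423 = 43.953
  25-44, Brand Y: 83×199/423 = 39.047
  45-64, Brand X: 86×224/423 = 45.541
  45-64, Brand Y: 86×199/423 = 40.459
  65+, Brand X: 130×224/423 = 68.842
  65+, Brand Y: 130×199/423 = 61.158
Contributions (O − E)²/E:
  (87 − 65.664)²/65.664 = 6.9326
  (37 − 58.336)²/58.336 = 7.8035
  (62 − 43.953)²/43.953 = 7.4101
  (21 − 39.047)²/39.047 = 8.3411
  (23 − 45.541)²/45.541 = 11.1569
  (63 − 40.459)²/40.459 = 12.5583
  (52 − 68.842)²/68.842 = 4.1203
  (78 − 61.158)²/61.158 = 4.6380
χ² = 6.9326 + 7.8035 + 7.4101 + 8.3411 + 11.1569 + 12.5583 + 4.1203 + 4.6380 = 62.96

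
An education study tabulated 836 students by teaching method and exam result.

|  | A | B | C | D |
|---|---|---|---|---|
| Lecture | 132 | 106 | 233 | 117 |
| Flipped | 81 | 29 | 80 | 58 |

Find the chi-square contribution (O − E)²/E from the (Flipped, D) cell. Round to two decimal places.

0.71

Row total (Flipped) = 248; column total (D) = 175; N = 836.
Expected count E = 248 × 175 / 836 = 51.914.
Contribution = (O − E)²/E = (58 − 51.914)² / 51.914 = 0.71.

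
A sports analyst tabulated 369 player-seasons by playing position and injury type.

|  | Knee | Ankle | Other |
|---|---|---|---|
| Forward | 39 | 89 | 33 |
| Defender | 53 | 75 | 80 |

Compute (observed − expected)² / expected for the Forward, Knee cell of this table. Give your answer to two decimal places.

Row total (Forward) = 161; column total (Knee) = 92; N = 369.
Expected count E = 161 × 92 / 369 = 40.141.
Contribution = (O − E)²/E = (39 − 40.141)² / 40.141 = 0.03.

0.03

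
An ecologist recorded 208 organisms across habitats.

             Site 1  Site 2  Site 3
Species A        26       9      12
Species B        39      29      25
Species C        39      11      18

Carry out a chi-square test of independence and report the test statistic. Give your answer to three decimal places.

6.488

Row totals: 47, 93, 68. Column totals: 104, 49, 55. Grand total N = 208.
Expected counts (row total × column total / N):
  Species A, Site 1: 47×104/208 = 23.5000
  Species A, Site 2: 47×49/208 = 11.0721
  Species A, Site 3: 47×55/208 = 12.4279
  Species B, Site 1: 93×104/208 = 46.5000
  Species B, Site 2: 93×49/208 = 21.9087
  Species B, Site 3: 93×55/208 = 24.5913
  Species C, Site 1: 68×104/208 = 34.0000
  Species C, Site 2: 68×49/208 = 16.0192
  Species C, Site 3: 68×55/208 = 17.9808
Contributions (O − E)²/E:
  (26 − 23.5000)²/23.5000 = 0.2660
  (9 − 11.0721)²/11.0721 = 0.3878
  (12 − 12.4279)²/12.4279 = 0.0147
  (39 − 46.5000)²/46.5000 = 1.2097
  (29 − 21.9087)²/21.9087 = 2.2953
  (25 − 24.5913)²/24.5913 = 0.0068
  (39 − 34.0000)²/34.0000 = 0.7353
  (11 − 16.0192)²/16.0192 = 1.5726
  (18 − 17.9808)²/17.9808 = 0.0000
χ² = 0.2660 + 0.3878 + 0.0147 + 1.2097 + 2.2953 + 0.0068 + 0.7353 + 1.5726 + 0.0000 = 6.488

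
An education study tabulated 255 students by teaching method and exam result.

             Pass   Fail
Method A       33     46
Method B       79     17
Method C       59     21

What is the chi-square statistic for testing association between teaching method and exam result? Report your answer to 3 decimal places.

34.573

Row totals: 79, 96, 80. Column totals: 171, 84. Grand total N = 255.
Expected counts (row total × column total / N):
  Method A, Pass: 79×171/255 = 52.9765
  Method A, Fail: 79×84/255 = 26.0235
  Method B, Pass: 96×171/255 = 64.3765
  Method B, Fail: 96×84/255 = 31.6235
  Method C, Pass: 80×171/255 = 53.6471
  Method C, Fail: 80×84/255 = 26.3529
Contributions (O − E)²/E:
  (33 − 52.9765)²/52.9765 = 7.5328
  (46 − 26.0235)²/26.0235 = 15.3346
  (79 − 64.3765)²/64.3765 = 3.3218
  (17 − 31.6235)²/31.6235 = 6.7623
  (59 − 53.6471)²/53.6471 = 0.5341
  (21 − 26.3529)²/26.3529 = 1.0873
χ² = 7.5328 + 15.3346 + 3.3218 + 6.7623 + 0.5341 + 1.0873 = 34.573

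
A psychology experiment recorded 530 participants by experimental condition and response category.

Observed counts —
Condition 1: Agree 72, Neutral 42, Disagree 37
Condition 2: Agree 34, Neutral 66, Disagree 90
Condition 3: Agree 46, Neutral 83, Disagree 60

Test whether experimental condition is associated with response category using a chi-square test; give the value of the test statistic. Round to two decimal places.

47.65

Row totals: 151, 190, 189. Column totals: 152, 191, 187. Grand total N = 530.
Expected counts (row total × column total / N):
  Condition 1, Agree: 151×152/530 = 43.3057
  Condition 1, Neutral: 151×191/530 = 54.4170
  Condition 1, Disagree: 151×187/530 = 53.2774
  Condition 2, Agree: 190×152/530 = 54.4906
  Condition 2, Neutral: 190×191/530 = 68.4717
  Condition 2, Disagree: 190×187/530 = 67.0377
  Condition 3, Agree: 189×152/530 = 54.2038
  Condition 3, Neutral: 189×191/530 = 68.1113
  Condition 3, Disagree: 189×187/530 = 66.6849
Contributions (O − E)²/E:
  (72 − 43.3057)²/43.3057 = 19.0128
  (42 − 54.4170)²/54.4170 = 2.8333
  (37 − 53.2774)²/53.2774 = 4.9731
  (34 − 54.4906)²/54.4906 = 7.7053
  (66 − 68.4717)²/68.4717 = 0.0892
  (90 − 67.0377)²/67.0377 = 7.8652
  (46 − 54.2038)²/54.2038 = 1.2417
  (83 − 68.1113)²/68.1113 = 3.2546
  (60 − 66.6849)²/66.6849 = 0.6701
χ² = 19.0128 + 2.8333 + 4.9731 + 7.7053 + 0.0892 + 7.8652 + 1.2417 + 3.2546 + 0.6701 = 47.65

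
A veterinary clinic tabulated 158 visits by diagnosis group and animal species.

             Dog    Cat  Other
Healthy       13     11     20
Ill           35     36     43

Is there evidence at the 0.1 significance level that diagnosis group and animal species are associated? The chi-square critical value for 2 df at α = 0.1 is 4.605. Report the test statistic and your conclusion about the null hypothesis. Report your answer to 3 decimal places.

Row totals: 44, 114. Column totals: 48, 47, 63. Grand total N = 158.
Expected counts (row total × column total / N):
  Healthy, Dog: 44×48/158 = 13.3671
  Healthy, Cat: 44×47/158 = 13.0886
  Healthy, Other: 44×63/158 = 17.5443
  Ill, Dog: 114×48/158 = 34.6329
  Ill, Cat: 114×47/158 = 33.9114
  Ill, Other: 114×63/158 = 45.4557
Contributions (O − E)²/E:
  (13 − 13.3671)²/13.3671 = 0.0101
  (11 − 13.0886)²/13.0886 = 0.3333
  (20 − 17.5443)²/17.5443 = 0.3437
  (35 − 34.6329)²/34.6329 = 0.0039
  (36 − 33.9114)²/33.9114 = 0.1286
  (43 − 45.4557)²/45.4557 = 0.1327
χ² = 0.0101 + 0.3333 + 0.3437 + 0.0039 + 0.1286 + 0.1327 = 0.952
df = (2−1)(3−1) = 2. Since 0.952 < 4.605, fail to reject the null hypothesis of independence at α = 0.1.

0.952; fail to reject H₀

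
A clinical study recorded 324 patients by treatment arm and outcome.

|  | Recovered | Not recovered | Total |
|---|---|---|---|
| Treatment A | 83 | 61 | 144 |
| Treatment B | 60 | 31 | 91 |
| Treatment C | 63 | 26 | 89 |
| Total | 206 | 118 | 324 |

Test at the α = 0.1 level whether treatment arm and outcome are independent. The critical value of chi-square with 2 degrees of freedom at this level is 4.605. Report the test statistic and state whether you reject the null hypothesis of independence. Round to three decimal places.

4.409; fail to reject H₀

Grand total N = 324.
Expected counts (row total × column total / N):
  Treatment A, Recovered: 144×206/324 = 91.5556
  Treatment A, Not recovered: 144×118/324 = 52.4444
  Treatment B, Recovered: 91×206/324 = 57.8580
  Treatment B, Not recovered: 91×118/324 = 33.1420
  Treatment C, Recovered: 89×206/324 = 56.5864
  Treatment C, Not recovered: 89×118/324 = 32.4136
Contributions (O − E)²/E:
  (83 − 91.5556)²/91.5556 = 0.7995
  (61 − 52.4444)²/52.4444 = 1.3957
  (60 − 57.8580)²/57.8580 = 0.0793
  (31 − 33.1420)²/33.1420 = 0.1384
  (63 − 56.5864)²/56.5864 = 0.7269
  (26 − 32.4136)²/32.4136 = 1.2690
χ² = 0.7995 + 1.3957 + 0.0793 + 0.1384 + 0.7269 + 1.2690 = 4.409
df = (3−1)(2−1) = 2. Since 4.409 < 4.605, fail to reject the null hypothesis of independence at α = 0.1.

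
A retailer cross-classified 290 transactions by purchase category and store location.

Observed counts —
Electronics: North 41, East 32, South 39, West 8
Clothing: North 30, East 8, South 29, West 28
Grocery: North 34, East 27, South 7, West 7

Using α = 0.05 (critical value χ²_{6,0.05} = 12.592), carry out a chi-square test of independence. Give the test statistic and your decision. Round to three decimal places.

Row totals: 120, 95, 75. Column totals: 105, 67, 75, 43. Grand total N = 290.
Expected counts (row total × column total / N):
  Electronics, North: 120×105/290 = 43.44828
  Electronics, East: 120×67/290 = 27.72414
  Electronics, South: 120×75/290 = 31.03448
  Electronics, West: 120×43/290 = 17.79310
  Clothing, North: 95×105/290 = 34.39655
  Clothing, East: 95×67/290 = 21.94828
  Clothing, South: 95×75/290 = 24.56897
  Clothing, West: 95×43/290 = 14.08621
  Grocery, North: 75×105/290 = 27.15517
  Grocery, East: 75×67/290 = 17.32759
  Grocery, South: 75×75/290 = 19.39655
  Grocery, West: 75×43/290 = 11.12069
Contributions (O − E)²/E:
  (41 − 43.44828)²/43.44828 = 0.1380
  (32 − 27.72414)²/27.72414 = 0.6595
  (39 − 31.03448)²/31.03448 = 2.0445
  (8 − 17.79310)²/17.79310 = 5.3900
  (30 − 34.39655)²/34.39655 = 0.5620
  (8 − 21.94828)²/21.94828 = 8.8642
  (29 − 24.56897)²/24.56897 = 0.7991
  (28 − 14.08621)²/14.08621 = 13.7435
  (34 − 27.15517)²/27.15517 = 1.7253
  (27 − 17.32759)²/17.32759 = 5.3992
  (7 − 19.39655)²/19.39655 = 7.9228
  (7 − 11.12069)²/11.12069 = 1.5269
χ² = 0.1380 + 0.6595 + 2.0445 + 5.3900 + 0.5620 + 8.8642 + 0.7991 + 13.7435 + 1.7253 + 5.3992 + 7.9228 + 1.5269 = 48.775
df = (3−1)(4−1) = 6. Since 48.775 > 12.592, reject the null hypothesis of independence at α = 0.05.

48.775; reject H₀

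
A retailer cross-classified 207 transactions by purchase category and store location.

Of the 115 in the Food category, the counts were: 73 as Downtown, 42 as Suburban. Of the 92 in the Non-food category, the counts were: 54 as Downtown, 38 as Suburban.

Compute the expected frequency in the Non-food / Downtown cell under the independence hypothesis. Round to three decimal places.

56.444

Row total (Non-food) = 92; column total (Downtown) = 127; grand total N = 207.
Expected count = (row total × column total) / N = 92 × 127 / 207 = 56.444.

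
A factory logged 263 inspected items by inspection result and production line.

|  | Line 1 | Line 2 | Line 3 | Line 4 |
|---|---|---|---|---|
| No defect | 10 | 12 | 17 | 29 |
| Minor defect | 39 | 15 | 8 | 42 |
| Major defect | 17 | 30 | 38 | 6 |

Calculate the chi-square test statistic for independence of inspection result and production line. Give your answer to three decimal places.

Row totals: 68, 104, 91. Column totals: 66, 57, 63, 77. Grand total N = 263.
Expected counts (row total × column total / N):
  No defect, Line 1: 68×66/263 = 17.06464
  No defect, Line 2: 68×57/263 = 14.73764
  No defect, Line 3: 68×63/263 = 16.28897
  No defect, Line 4: 68×77/263 = 19.90875
  Minor defect, Line 1: 104×66/263 = 26.09886
  Minor defect, Line 2: 104×57/263 = 22.53992
  Minor defect, Line 3: 104×63/263 = 24.91255
  Minor defect, Line 4: 104×77/263 = 30.44867
  Major defect, Line 1: 91×66/263 = 22.83650
  Major defect, Line 2: 91×57/263 = 19.72243
  Major defect, Line 3: 91×63/263 = 21.79848
  Major defect, Line 4: 91×77/263 = 26.64259
Contributions (O − E)²/E:
  (10 − 17.06464)²/17.06464 = 2.9247
  (12 − 14.73764)²/14.73764 = 0.5085
  (17 − 16.28897)²/16.28897 = 0.0310
  (29 − 19.90875)²/19.90875 = 4.1515
  (39 − 26.09886)²/26.09886 = 6.3773
  (15 − 22.53992)²/22.53992 = 2.5222
  (8 − 24.91255)²/24.91255 = 11.4815
  (42 − 30.44867)²/30.44867 = 4.3822
  (17 − 22.83650)²/22.83650 = 1.4917
  (30 − 19.72243)²/19.72243 = 5.3558
  (38 − 21.79848)²/21.79848 = 12.0416
  (6 − 26.64259)²/26.64259 = 15.9938
χ² = 2.9247 + 0.5085 + 0.0310 + 4.1515 + 6.3773 + 2.5222 + 11.4815 + 4.3822 + 1.4917 + 5.3558 + 12.0416 + 15.9938 = 67.262

67.262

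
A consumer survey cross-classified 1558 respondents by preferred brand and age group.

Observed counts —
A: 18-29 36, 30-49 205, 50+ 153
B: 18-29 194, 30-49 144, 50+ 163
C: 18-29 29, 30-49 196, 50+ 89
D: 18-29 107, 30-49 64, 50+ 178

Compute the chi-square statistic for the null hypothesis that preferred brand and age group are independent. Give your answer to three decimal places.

259.131

Row totals: 394, 501, 314, 349. Column totals: 366, 609, 583. Grand total N = 1558.
Expected counts (row total × column total / N):
  A, 18-29: 394×366/1558 = 92.55712
  A, 30-49: 394×609/1558 = 154.00899
  A, 50+: 394×583/1558 = 147.43389
  B, 18-29: 501×366/1558 = 117.69320
  B, 30-49: 501×609/1558 = 195.83376
  B, 50+: 501×583/1558 = 187.47304
  C, 18-29: 314×366/1558 = 73.76380
  C, 30-49: 314×609/1558 = 122.73813
  C, 50+: 314×583/1558 = 117.49807
  D, 18-29: 349×366/1558 = 81.98588
  D, 30-49: 349×609/1558 = 136.41913
  D, 50+: 349×583/1558 = 130.59499
Contributions (O − E)²/E:
  (36 − 92.55712)²/92.55712 = 34.5593
  (205 − 154.00899)²/154.00899 = 16.8827
  (153 − 147.43389)²/147.43389 = 0.2101
  (194 − 117.69320)²/117.69320 = 49.4738
  (144 − 195.83376)²/195.83376 = 13.7195
  (163 − 187.47304)²/187.47304 = 3.1948
  (29 − 73.76380)²/73.76380 = 27.1651
  (196 − 122.73813)²/122.73813 = 43.7297
  (89 − 117.49807)²/117.49807 = 6.9119
  (107 − 81.98588)²/81.98588 = 7.6319
  (64 − 136.41913)²/136.41913 = 38.4442
  (178 − 130.59499)²/130.59499 = 17.2077
χ² = 34.5593 + 16.8827 + 0.2101 + 49.4738 + 13.7195 + 3.1948 + 27.1651 + 43.7297 + 6.9119 + 7.6319 + 38.4442 + 17.2077 = 259.131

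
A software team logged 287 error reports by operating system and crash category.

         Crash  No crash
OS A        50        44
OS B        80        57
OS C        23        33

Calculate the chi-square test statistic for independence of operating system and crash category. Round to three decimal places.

4.793

Row totals: 94, 137, 56. Column totals: 153, 134. Grand total N = 287.
Expected counts (row total × column total / N):
  OS A, Crash: 94×153/287 = 50.1115
  OS A, No crash: 94×134/287 = 43.8885
  OS B, Crash: 137×153/287 = 73.0348
  OS B, No crash: 137×134/287 = 63.9652
  OS C, Crash: 56×153/287 = 29.8537
  OS C, No crash: 56×134/287 = 26.1463
Contributions (O − E)²/E:
  (50 − 50.1115)²/50.1115 = 0.0002
  (44 − 43.8885)²/43.8885 = 0.0003
  (80 − 73.0348)²/73.0348 = 0.6643
  (57 − 63.9652)²/63.9652 = 0.7584
  (23 − 29.8537)²/29.8537 = 1.5734
  (33 − 26.1463)²/26.1463 = 1.7966
χ² = 0.0002 + 0.0003 + 0.6643 + 0.7584 + 1.5734 + 1.7966 = 4.793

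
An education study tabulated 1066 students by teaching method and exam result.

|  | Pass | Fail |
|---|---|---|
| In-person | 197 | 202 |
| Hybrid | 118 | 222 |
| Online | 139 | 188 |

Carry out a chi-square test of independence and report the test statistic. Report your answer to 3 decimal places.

Row totals: 399, 340, 327. Column totals: 454, 612. Grand total N = 1066.
Expected counts (row total × column total / N):
  In-person, Pass: 399×454/1066 = 169.9306
  In-person, Fail: 399×612/1066 = 229.0694
  Hybrid, Pass: 340×454/1066 = 144.8030
  Hybrid, Fail: 340×612/1066 = 195.1970
  Online, Pass: 327×454/1066 = 139.2664
  Online, Fail: 327×612/1066 = 187.7336
Contributions (O − E)²/E:
  (197 − 169.9306)²/169.9306 = 4.3121
  (202 − 229.0694)²/229.0694 = 3.1988
  (118 − 144.8030)²/144.8030 = 4.9612
  (222 − 195.1970)²/195.1970 = 3.6804
  (139 − 139.2664)²/139.2664 = 0.0005
  (188 − 187.7336)²/187.7336 = 0.0004
χ² = 4.3121 + 3.1988 + 4.9612 + 3.6804 + 0.0005 + 0.0004 = 16.153

16.153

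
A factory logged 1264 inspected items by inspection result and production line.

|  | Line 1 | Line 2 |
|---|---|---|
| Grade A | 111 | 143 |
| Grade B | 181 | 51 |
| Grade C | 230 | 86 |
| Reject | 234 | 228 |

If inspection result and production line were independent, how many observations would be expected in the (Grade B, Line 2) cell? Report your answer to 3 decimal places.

Row total (Grade B) = 232; column total (Line 2) = 508; grand total N = 1264.
Expected count = (row total × column total) / N = 232 × 508 / 1264 = 93.241.

93.241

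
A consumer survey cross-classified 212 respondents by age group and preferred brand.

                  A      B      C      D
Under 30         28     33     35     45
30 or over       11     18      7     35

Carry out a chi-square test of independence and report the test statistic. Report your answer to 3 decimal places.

9.681

Row totals: 141, 71. Column totals: 39, 51, 42, 80. Grand total N = 212.
Expected counts (row total × column total / N):
  Under 30, A: 141×39/212 = 25.9387
  Under 30, B: 141×51/212 = 33.9198
  Under 30, C: 141×42/212 = 27.9340
  Under 30, D: 141×80/212 = 53.2075
  30 or over, A: 71×39/212 = 13.0613
  30 or over, B: 71×51/212 = 17.0802
  30 or over, C: 71×42/212 = 14.0660
  30 or over, D: 71×80/212 = 26.7925
Contributions (O − E)²/E:
  (28 − 25.9387)²/25.9387 = 0.1638
  (33 − 33.9198)²/33.9198 = 0.0249
  (35 − 27.9340)²/27.9340 = 1.7874
  (45 − 53.2075)²/53.2075 = 1.2660
  (11 − 13.0613)²/13.0613 = 0.3253
  (18 − 17.0802)²/17.0802 = 0.0495
  (7 − 14.0660)²/14.0660 = 3.5496
  (35 − 26.7925)²/26.7925 = 2.5143
χ² = 0.1638 + 0.0249 + 1.7874 + 1.2660 + 0.3253 + 0.0495 + 3.5496 + 2.5143 = 9.681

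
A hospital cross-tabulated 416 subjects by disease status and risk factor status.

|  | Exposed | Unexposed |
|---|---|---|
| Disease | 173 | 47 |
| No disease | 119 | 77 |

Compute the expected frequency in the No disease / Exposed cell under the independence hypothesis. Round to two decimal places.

137.58

Row total (No disease) = 196; column total (Exposed) = 292; grand total N = 416.
Expected count = (row total × column total) / N = 196 × 292 / 416 = 137.58.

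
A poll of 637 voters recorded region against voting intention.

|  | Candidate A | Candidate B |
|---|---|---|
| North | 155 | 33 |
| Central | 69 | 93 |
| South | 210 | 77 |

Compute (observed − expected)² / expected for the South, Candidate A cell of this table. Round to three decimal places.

Row total (South) = 287; column total (Candidate A) = 434; N = 637.
Expected count E = 287 × 434 / 637 = 195.5385.
Contribution = (O − E)²/E = (210 − 195.5385)² / 195.5385 = 1.070.

1.070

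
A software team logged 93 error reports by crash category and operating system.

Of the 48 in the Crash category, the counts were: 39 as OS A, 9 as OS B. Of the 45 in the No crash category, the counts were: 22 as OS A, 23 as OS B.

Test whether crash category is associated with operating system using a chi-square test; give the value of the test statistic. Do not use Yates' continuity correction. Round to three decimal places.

10.777

Row totals: 48, 45. Column totals: 61, 32. Grand total N = 93.
Expected counts (row total × column total / N):
  Crash, OS A: 48×61/93 = 31.4839
  Crash, OS B: 48×32/93 = 16.5161
  No crash, OS A: 45×61/93 = 29.5161
  No crash, OS B: 45×32/93 = 15.4839
Contributions (O − E)²/E:
  (39 − 31.4839)²/31.4839 = 1.7943
  (9 − 16.5161)²/16.5161 = 3.4204
  (22 − 29.5161)²/29.5161 = 1.9139
  (23 − 15.4839)²/15.4839 = 3.6484
χ² = 1.7943 + 3.4204 + 1.9139 + 3.6484 = 10.777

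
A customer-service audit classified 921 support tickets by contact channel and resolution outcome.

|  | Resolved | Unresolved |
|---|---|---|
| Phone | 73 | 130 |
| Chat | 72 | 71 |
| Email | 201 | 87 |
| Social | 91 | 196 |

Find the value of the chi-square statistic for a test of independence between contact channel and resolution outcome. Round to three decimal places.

Row totals: 203, 143, 288, 287. Column totals: 437, 484. Grand total N = 921.
Expected counts (row total × column total / N):
  Phone, Resolved: 203×437/921 = 96.3203
  Phone, Unresolved: 203×484/921 = 106.6797
  Chat, Resolved: 143×437/921 = 67.8512
  Chat, Unresolved: 143×484/921 = 75.1488
  Email, Resolved: 288×437/921 = 136.6515
  Email, Unresolved: 288×484/921 = 151.3485
  Social, Resolved: 287×437/921 = 136.1770
  Social, Unresolved: 287×484/921 = 150.8230
Contributions (O − E)²/E:
  (73 − 96.3203)²/96.3203 = 5.6461
  (130 − 106.6797)²/106.6797 = 5.0978
  (72 − 67.8512)²/67.8512 = 0.2537
  (71 − 75.1488)²/75.1488 = 0.2290
  (201 − 136.6515)²/136.6515 = 30.3014
  (87 − 151.3485)²/151.3485 = 27.3589
  (91 − 136.1770)²/136.1770 = 14.9876
  (196 − 150.8230)²/150.8230 = 13.5322
χ² = 5.6461 + 5.0978 + 0.2537 + 0.2290 + 30.3014 + 27.3589 + 14.9876 + 13.5322 = 97.407

97.407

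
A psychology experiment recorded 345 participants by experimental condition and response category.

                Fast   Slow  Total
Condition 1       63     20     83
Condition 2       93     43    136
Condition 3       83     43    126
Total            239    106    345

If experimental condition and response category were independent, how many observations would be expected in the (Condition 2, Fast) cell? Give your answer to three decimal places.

Row total (Condition 2) = 136; column total (Fast) = 239; grand total N = 345.
Expected count = (row total × column total) / N = 136 × 239 / 345 = 94.214.

94.214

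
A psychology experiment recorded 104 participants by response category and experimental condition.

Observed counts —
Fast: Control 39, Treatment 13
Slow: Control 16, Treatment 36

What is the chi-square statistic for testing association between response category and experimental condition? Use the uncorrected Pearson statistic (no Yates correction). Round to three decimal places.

Row totals: 52, 52. Column totals: 55, 49. Grand total N = 104.
Expected counts (row total × column total / N):
  Fast, Control: 52×55/104 = 27.5000
  Fast, Treatment: 52×49/104 = 24.5000
  Slow, Control: 52×55/104 = 27.5000
  Slow, Treatment: 52×49/104 = 24.5000
Contributions (O − E)²/E:
  (39 − 27.5000)²/27.5000 = 4.8091
  (13 − 24.5000)²/24.5000 = 5.3980
  (16 − 27.5000)²/27.5000 = 4.8091
  (36 − 24.5000)²/24.5000 = 5.3980
χ² = 4.8091 + 5.3980 + 4.8091 + 5.3980 = 20.414

20.414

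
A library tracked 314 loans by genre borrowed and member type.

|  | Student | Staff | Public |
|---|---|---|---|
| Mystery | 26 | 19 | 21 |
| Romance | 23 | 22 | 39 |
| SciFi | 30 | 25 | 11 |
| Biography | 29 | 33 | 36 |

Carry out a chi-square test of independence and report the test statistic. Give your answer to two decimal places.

Row totals: 66, 84, 66, 98. Column totals: 108, 99, 107. Grand total N = 314.
Expected counts (row total × column total / N):
  Mystery, Student: 66×108/314 = 22.701
  Mystery, Staff: 66×99/314 = 20.809
  Mystery, Public: 66×107/314 = 22.490
  Romance, Student: 84×108/314 = 28.892
  Romance, Staff: 84×99/314 = 26.484
  Romance, Public: 84×107/314 = 28.624
  SciFi, Student: 66×108/314 = 22.701
  SciFi, Staff: 66×99/314 = 20.809
  SciFi, Public: 66×107/314 = 22.490
  Biography, Student: 98×108/314 = 33.707
  Biography, Staff: 98×99/314 = 30.898
  Biography, Public: 98×107/314 = 33.395
Contributions (O − E)²/E:
  (26 − 22.701)²/22.701 = 0.4794
  (19 − 20.809)²/20.809 = 0.1573
  (21 − 22.490)²/22.490 = 0.0987
  (23 − 28.892)²/28.892 = 1.2016
  (22 − 26.484)²/26.484 = 0.7592
  (39 − 28.624)²/28.624 = 3.7612
  (30 − 22.701)²/22.701 = 2.3468
  (25 − 20.809)²/20.809 = 0.8441
  (11 − 22.490)²/22.490 = 5.8702
  (29 − 33.707)²/33.707 = 0.6573
  (33 − 30.898)²/30.898 = 0.1430
  (36 − 33.395)²/33.395 = 0.2032
χ² = 0.4794 + 0.1573 + 0.0987 + 1.2016 + 0.7592 + 3.7612 + 2.3468 + 0.8441 + 5.8702 + 0.6573 + 0.1430 + 0.2032 = 16.52

16.52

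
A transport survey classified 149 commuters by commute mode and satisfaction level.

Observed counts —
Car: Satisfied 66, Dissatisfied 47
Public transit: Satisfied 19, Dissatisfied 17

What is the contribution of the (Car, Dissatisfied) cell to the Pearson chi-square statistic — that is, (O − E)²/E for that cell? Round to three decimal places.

0.049

Row total (Car) = 113; column total (Dissatisfied) = 64; N = 149.
Expected count E = 113 × 64 / 149 = 48.5369.
Contribution = (O − E)²/E = (47 − 48.5369)² / 48.5369 = 0.049.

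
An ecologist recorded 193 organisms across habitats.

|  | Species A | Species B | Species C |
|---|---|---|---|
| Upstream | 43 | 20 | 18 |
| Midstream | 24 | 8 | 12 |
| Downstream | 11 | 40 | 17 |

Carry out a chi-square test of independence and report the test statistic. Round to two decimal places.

Row totals: 81, 44, 68. Column totals: 78, 68, 47. Grand total N = 193.
Expected counts (row total × column total / N):
  Upstream, Species A: 81×78/193 = 32.736
  Upstream, Species B: 81×68/193 = 28.539
  Upstream, Species C: 81×47/193 = 19.725
  Midstream, Species A: 44×78/193 = 17.782
  Midstream, Species B: 44×68/193 = 15.503
  Midstream, Species C: 44×47/193 = 10.715
  Downstream, Species A: 68×78/193 = 27.482
  Downstream, Species B: 68×68/193 = 23.959
  Downstream, Species C: 68×47/193 = 16.560
Contributions (O − E)²/E:
  (43 − 32.736)²/32.736 = 3.2182
  (20 − 28.539)²/28.539 = 2.5549
  (18 − 19.725)²/19.725 = 0.1509
  (24 − 17.782)²/17.782 = 2.1743
  (8 − 15.503)²/15.503 = 3.6312
  (12 − 10.715)²/10.715 = 0.1541
  (11 − 27.482)²/27.482 = 9.8849
  (40 − 23.959)²/23.959 = 10.7398
  (17 − 16.560)²/16.560 = 0.0117
χ² = 3.2182 + 2.5549 + 0.1509 + 2.1743 + 3.6312 + 0.1541 + 9.8849 + 10.7398 + 0.0117 = 32.52

32.52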